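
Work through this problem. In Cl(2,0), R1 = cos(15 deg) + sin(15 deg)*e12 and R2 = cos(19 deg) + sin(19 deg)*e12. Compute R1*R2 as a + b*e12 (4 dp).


Same-plane rotors commute and their half-angles add:
R1*R2 = cos(a1 + a2) + sin(a1 + a2)*e12.
a1 + a2 = 15 + 19 = 34 deg
cos(34 deg) = 0.8290
sin(34 deg) = 0.5592
R1*R2 = 0.8290 + 0.5592*e12


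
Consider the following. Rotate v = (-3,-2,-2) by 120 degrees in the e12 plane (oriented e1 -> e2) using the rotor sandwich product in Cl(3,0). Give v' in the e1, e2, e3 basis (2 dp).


Rotor R = cos(60deg) - sin(60deg)*e12
Rotation angle theta = 2 * 60 = 120 degrees in the e12 plane (e1 -> e2).
The component perpendicular to the plane (e3) is invariant: v'_3 = v3 = -2.00
cos(120deg) = -0.5000, sin(120deg) = 0.8660
v'_1 = v1*cos(theta) - v2*sin(theta) = -3*(-0.5000) - (-2)*0.8660 = 3.23
v'_2 = v1*sin(theta) + v2*cos(theta) = -3*0.8660 + (-2)*(-0.5000) = -1.60
v' = 3.23*e1 - 1.60*e2 - 2.00*e3


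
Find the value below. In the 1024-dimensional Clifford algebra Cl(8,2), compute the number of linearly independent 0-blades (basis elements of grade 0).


Number of grade-k basis blades in Cl(p,q) with n = p + q is C(n, k).
n = 8 + 2 = 10
C(10, 0) = 10! / (0! * 10!)
= 3628800 / (1 * 3628800)
= 1


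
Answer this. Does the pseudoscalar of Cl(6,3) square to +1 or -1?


The pseudoscalar I = e1...e_n (product of all n generators) of Cl(p,q) satisfies I^2 = (-1)^(q + n(n-1)/2).
p = 6, q = 3, n = p + q = 9
n(n-1)/2 = 9 * 8 / 2 = 36
Exponent = q + n(n-1)/2 = 3 + 36 = 39
I^2 = (-1)^39 = -1


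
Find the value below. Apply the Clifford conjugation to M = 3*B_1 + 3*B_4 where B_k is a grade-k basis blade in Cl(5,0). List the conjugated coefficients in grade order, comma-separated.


Clifford conjugate sign for grade k: (-1)^(k(k+1)/2)
Grade 1: (-1)^(1*2/2) = (-1)^1 = -1, coeff 3 -> -3
Grade 4: (-1)^(4*5/2) = (-1)^10 = 1, coeff 3 -> 3
Conjugated coefficients: -3, 3


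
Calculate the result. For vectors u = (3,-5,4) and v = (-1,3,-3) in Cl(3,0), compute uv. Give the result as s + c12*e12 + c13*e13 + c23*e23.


In Cl(3,0): e_i^2 = 1, e_ie_j = -e_je_i for i != j.
Scalar part = u . v = 3*(-1) + (-5)*3 + 4*(-3)
= -3 + (-15) + (-12) = -30
e12 coeff = 3*3 - (-5)*(-1) = 9 - 5 = 4
e13 coeff = 3*(-3) - 4*(-1) = -9 - (-4) = -5
e23 coeff = (-5)*(-3) - 4*3 = 15 - 12 = 3
uv = -30 + 4*e12 - 5*e13 + 3*e23


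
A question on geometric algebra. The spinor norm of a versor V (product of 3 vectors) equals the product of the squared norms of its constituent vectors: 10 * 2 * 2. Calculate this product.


Spinor norm N(V) = |v1|^2 * |v2|^2 * ... * |v3|^2
= 10 * 2 * 2
Running product: 10, 20, 40
N(V) = 40


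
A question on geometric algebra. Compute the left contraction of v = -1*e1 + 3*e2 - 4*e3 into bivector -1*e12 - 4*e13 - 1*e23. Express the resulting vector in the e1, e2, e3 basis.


Left contraction v _| B = <vB>_1 (grade-1 part of the geometric product vB).
Using e1_|e12 = e2, e2_|e12 = -e1, e1_|e13 = e3, e3_|e13 = -e1, e2_|e23 = e3, e3_|e23 = -e2:
e1 coeff: -v2*b12 - v3*b13 = -(3)*(-1) - (-4)*(-4) = -13
e2 coeff: v1*b12 - v3*b23 = (-1)*(-1) - (-4)*(-1) = -3
e3 coeff: v1*b13 + v2*b23 = (-1)*(-4) + (3)*(-1) = 1
v _| B = -13*e1 - 3*e2 + 1*e3


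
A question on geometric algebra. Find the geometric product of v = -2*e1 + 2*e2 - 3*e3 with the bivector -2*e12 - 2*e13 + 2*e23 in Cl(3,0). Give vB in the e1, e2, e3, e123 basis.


vB has grade-1 (vector) and grade-3 (trivector) parts: vB = (v _| B) + (v ^ B).
Vector part <vB>_1:
  e1: -v2*b12 - v3*b13 = -(2)*(-2) - (-3)*(-2) = -2
  e2: v1*b12 - v3*b23 = (-2)*(-2) - (-3)*(2) = 10
  e3: v1*b13 + v2*b23 = (-2)*(-2) + (2)*(2) = 8
Trivector part <vB>_3:
  e123: v1*b23 - v2*b13 + v3*b12 = (-2)*(2) - (2)*(-2) + (-3)*(-2) = 6
vB = -2*e1 + 10*e2 + 8*e3 + 6*e123


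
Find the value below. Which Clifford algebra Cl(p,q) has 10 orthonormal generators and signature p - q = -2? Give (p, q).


We need p + q = 10 and p - q = -2.
Adding: 2p = 10 + (-2) = 8, so p = 4.
Then q = 10 - 4 = 6.
(p, q) = (4, 6)


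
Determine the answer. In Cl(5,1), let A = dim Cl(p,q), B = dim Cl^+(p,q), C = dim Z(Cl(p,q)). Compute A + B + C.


n = 5 + 1 = 6
Total dim = 2^6 = 64
Even subalgebra dim = 2^5 = 32
n is even, so center dim = 1
Sum = 64 + 32 + 1 = 97


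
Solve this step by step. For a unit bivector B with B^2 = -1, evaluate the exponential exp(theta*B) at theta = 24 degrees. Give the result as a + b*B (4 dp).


For a unit bivector B with B^2 = -1, the exponential series gives
e^(theta*B) = cos(theta) + sin(theta)*B (the GA analogue of Euler's formula).
theta = 24 degrees = 0.418879 rad
cos(24 deg) = 0.9135
sin(24 deg) = 0.4067
exp(theta*B) = 0.9135 + 0.4067*B


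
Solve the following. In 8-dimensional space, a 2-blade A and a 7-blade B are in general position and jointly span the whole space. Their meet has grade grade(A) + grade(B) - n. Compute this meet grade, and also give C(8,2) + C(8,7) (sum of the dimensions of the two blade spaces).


Meet grade = grade(A) + grade(B) - n
= 2 + 7 - 8 = 1
C(8,2) = 28
C(8,7) = 8
dim_A + dim_B = 28 + 8 = 36


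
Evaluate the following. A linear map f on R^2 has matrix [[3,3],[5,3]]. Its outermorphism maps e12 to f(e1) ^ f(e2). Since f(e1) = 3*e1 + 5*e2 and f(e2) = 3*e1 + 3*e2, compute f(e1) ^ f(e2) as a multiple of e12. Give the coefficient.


The outermorphism of a linear map f sends e1^e2 to f(e1)^f(e2).
f(e1) = 3*e1 + 5*e2
f(e2) = 3*e1 + 3*e2
f(e1) ^ f(e2) = (3*e1 + 5*e2) ^ (3*e1 + 3*e2)
= 3*3*e12 + 5*3*e21
= (9 - 15)*e12
= -6*e12
Coefficient = -6


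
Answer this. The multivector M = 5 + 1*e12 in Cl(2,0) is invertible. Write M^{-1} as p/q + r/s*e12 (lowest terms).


M = 5 + 1*e12, where e12^2 = -1.
Since M commutes with its reverse ~M = a - b*e12, M * ~M = a^2 - b^2*e12^2 = a^2 + b^2.
So M^{-1} = ~M / (a^2 + b^2) = (a - b*e12)/(a^2 + b^2).
a^2 + b^2 = 25 + 1 = 26
Scalar part = 5/26 = 5/26
Bivector coeff = -1/26 = -1/26
M^{-1} = 5/26 - 1/26*e12


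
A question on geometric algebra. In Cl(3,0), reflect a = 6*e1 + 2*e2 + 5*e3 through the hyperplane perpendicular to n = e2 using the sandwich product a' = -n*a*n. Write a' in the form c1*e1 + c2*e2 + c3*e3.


Reflection formula: a' = -n*a*n, with n = e2 (unit vector, n^2 = 1).
For reflection through hyperplane perp to e2:
The component along e2 flips sign, others stay.
a = (6, 2, 5)
a' = (6, -2, 5)
a' = 6*e1 - 2*e2 + 5*e3


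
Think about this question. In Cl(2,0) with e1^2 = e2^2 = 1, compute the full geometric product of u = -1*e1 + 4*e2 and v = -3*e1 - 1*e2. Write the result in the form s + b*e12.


Expand: (-1*e1 + 4*e2)(-3*e1 - 1*e2)
= (-1)*(-3)*e1e1 + (-1)*(-1)*e1e2 + 4*(-3)*e2e1 + 4*(-1)*e2e2
Using e1^2 = e2^2 = 1, e2e1 = -e1e2:
Scalar part s = (-1)*(-3) + 4*(-1) = 3 + (-4) = -1
Bivector part b = (-1)*(-1) - 4*(-3) = 1 - (-12) = 13
uv = -1 + 13*e12


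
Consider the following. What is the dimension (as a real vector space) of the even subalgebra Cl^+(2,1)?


Even subalgebra dimension = 2^(n-1)
n = 2 + 1 = 3
2^(3 - 1) = 2^2 = 4
Verification: sum of C(3,k) for even k = 1 + 3 = 4
Result = 4


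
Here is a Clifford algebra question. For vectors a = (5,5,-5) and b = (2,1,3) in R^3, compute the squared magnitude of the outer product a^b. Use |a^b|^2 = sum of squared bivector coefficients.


a wedge b = (a1*b2 - a2*b1)*e12 + (a1*b3 - a3*b1)*e13 + (a2*b3 - a3*b2)*e23
e12 coeff: 5*1 - 5*2 = 5 - 10 = -5
e13 coeff: 5*3 - (-5)*2 = 15 - (-10) = 25
e23 coeff: 5*3 - (-5)*1 = 15 - (-5) = 20
|a wedge b|^2 = (-5)^2 + 25^2 + 20^2
= 25 + 625 + 400
= 1050


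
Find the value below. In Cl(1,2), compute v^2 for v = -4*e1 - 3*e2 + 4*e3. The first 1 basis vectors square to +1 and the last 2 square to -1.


v^2 = sum of c_i^2 * e_i^2
Positive signature terms (e_i^2 = +1): (-4)^2 = 16
Negative signature terms (e_j^2 = -1): (-3)^2 + 4^2 = 25
v^2 = 16 - 25 = -9


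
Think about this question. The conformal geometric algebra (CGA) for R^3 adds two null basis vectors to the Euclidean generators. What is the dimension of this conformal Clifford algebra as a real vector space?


The conformal model of R^3 uses Cl(4,1): the 3 Euclidean generators plus two extra orthogonal generators e+ (e+^2 = +1) and e- (e-^2 = -1), from which the null vectors e0, einf are built.
Number of generators m = 3 + 2 = 5.
dim Cl(p,q) = 2^m = 2^5 = 32


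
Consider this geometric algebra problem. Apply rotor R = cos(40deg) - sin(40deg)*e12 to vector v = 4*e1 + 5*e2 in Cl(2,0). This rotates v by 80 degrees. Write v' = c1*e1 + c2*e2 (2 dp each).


Rotor R = cos(40deg) - sin(40deg)*e12
Rotation angle theta = 2 * 40 = 80 degrees
v' = R*v*~R rotates v by theta.
cos(80deg) = 0.1736, sin(80deg) = 0.9848
v'_1 = 4*cos(80deg) - 5*sin(80deg)
= 4*0.1736 - 5*0.9848
= -4.23
v'_2 = 4*sin(80deg) + 5*cos(80deg)
= 4*0.9848 + 5*0.1736
= 4.81
v' = -4.23*e1 + 4.81*e2


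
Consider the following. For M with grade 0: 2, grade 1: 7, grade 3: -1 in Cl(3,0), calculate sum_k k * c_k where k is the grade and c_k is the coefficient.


Grade-weighted sum = sum of grade_k * coefficient_k
0*2 = 0
1*7 = 7
3*(-1) = -3
Total = 0 + 7 + (-3) = 4


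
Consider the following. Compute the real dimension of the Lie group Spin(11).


Spin(n) double-covers SO(n); both have Lie algebra so(n) of dimension n(n-1)/2.
n = 11
n(n-1) = 11 * 10 = 110
dim Spin(11) = 110/2 = 55


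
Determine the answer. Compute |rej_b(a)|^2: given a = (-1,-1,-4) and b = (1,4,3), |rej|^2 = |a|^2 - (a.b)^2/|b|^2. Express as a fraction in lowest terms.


|a|^2 = (-1)^2 + (-1)^2 + (-4)^2 = 18
|b|^2 = 1^2 + 4^2 + 3^2 = 26
a . b = (-1)*1 + (-1)*4 + (-4)*3 = -17
(a.b)^2 = (-17)^2 = 289
|rej|^2 = 18 - 289/26
= (468 - 289)/26
= 179/26
In lowest terms: 179/26


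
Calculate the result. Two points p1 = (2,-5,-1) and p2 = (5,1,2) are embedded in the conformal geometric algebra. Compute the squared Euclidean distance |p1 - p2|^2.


p1 - p2 = (-3, -6, -3)
|p1 - p2|^2 = (-3)^2 + (-6)^2 + (-3)^2
= 9 + 36 + 9
= 54


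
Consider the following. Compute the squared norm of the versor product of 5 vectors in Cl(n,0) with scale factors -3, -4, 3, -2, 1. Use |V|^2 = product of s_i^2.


Each vector v_i has |v_i|^2 = s_i^2
Squared scales: (-3)^2 = 9, (-4)^2 = 16, 3^2 = 9, (-2)^2 = 4, 1^2 = 1
|V|^2 = 9 * 16 * 9 * 4 * 1
= 5184


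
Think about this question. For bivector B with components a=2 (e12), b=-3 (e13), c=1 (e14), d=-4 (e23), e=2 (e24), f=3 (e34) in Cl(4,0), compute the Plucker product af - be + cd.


Plucker relation: af - be + cd
a*f = 2*3 = 6
b*e = (-3)*2 = -6
c*d = 1*(-4) = -4
af - be + cd = 6 - (-6) + (-4)
= 8


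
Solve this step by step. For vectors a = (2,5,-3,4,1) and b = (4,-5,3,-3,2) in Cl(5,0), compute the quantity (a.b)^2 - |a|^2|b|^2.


a . b = 2*4 + 5*(-5) + (-3)*3 + 4*(-3) + 1*2
= 8 + (-25) + (-9) + (-12) + 2 = -36
|a|^2 = 2^2 + 5^2 + (-3)^2 + 4^2 + 1^2 = 55
|b|^2 = 4^2 + (-5)^2 + 3^2 + (-3)^2 + 2^2 = 63
(a.b)^2 = (-36)^2 = 1296
|a|^2 * |b|^2 = 55 * 63 = 3465
Result = 1296 - 3465 = -2169


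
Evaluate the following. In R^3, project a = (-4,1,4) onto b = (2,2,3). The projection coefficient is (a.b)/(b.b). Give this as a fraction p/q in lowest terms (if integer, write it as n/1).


Projection coefficient = (a . b) / (b . b)
a . b = (-4)*2 + 1*2 + 4*3
= -8 + 2 + 12 = 6
b . b = 2^2 + 2^2 + 3^2
= 4 + 4 + 9 = 17
Coefficient = 6/17
In lowest terms: 6/17


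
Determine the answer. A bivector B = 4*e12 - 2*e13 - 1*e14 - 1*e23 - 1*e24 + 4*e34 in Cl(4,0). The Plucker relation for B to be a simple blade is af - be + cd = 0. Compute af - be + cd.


Plucker relation: af - be + cd
a*f = 4*4 = 16
b*e = (-2)*(-1) = 2
c*d = (-1)*(-1) = 1
af - be + cd = 16 - 2 + 1
= 15


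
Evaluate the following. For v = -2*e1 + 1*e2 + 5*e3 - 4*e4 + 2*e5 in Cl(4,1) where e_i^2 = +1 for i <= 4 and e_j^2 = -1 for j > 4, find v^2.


v^2 = sum of c_i^2 * e_i^2
Positive signature terms (e_i^2 = +1): (-2)^2 + 1^2 + 5^2 + (-4)^2 = 46
Negative signature terms (e_j^2 = -1): 2^2 = 4
v^2 = 46 - 4 = 42


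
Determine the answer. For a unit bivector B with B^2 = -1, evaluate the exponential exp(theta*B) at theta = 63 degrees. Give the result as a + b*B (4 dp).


For a unit bivector B with B^2 = -1, the exponential series gives
e^(theta*B) = cos(theta) + sin(theta)*B (the GA analogue of Euler's formula).
theta = 63 degrees = 1.099557 rad
cos(63 deg) = 0.4540
sin(63 deg) = 0.8910
exp(theta*B) = 0.4540 + 0.8910*B


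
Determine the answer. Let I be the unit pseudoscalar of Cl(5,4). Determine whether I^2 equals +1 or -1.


The pseudoscalar I = e1...e_n (product of all n generators) of Cl(p,q) satisfies I^2 = (-1)^(q + n(n-1)/2).
p = 5, q = 4, n = p + q = 9
n(n-1)/2 = 9 * 8 / 2 = 36
Exponent = q + n(n-1)/2 = 4 + 36 = 40
I^2 = (-1)^40 = +1


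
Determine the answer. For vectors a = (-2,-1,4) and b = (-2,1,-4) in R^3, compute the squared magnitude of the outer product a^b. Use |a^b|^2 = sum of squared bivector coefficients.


a wedge b = (a1*b2 - a2*b1)*e12 + (a1*b3 - a3*b1)*e13 + (a2*b3 - a3*b2)*e23
e12 coeff: (-2)*1 - (-1)*(-2) = -2 - 2 = -4
e13 coeff: (-2)*(-4) - 4*(-2) = 8 - (-8) = 16
e23 coeff: (-1)*(-4) - 4*1 = 4 - 4 = 0
|a wedge b|^2 = (-4)^2 + 16^2 + 0^2
= 16 + 256 + 0
= 272


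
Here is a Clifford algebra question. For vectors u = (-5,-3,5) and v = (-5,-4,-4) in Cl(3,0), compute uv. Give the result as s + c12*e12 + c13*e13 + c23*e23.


In Cl(3,0): e_i^2 = 1, e_ie_j = -e_je_i for i != j.
Scalar part = u . v = (-5)*(-5) + (-3)*(-4) + 5*(-4)
= 25 + 12 + (-20) = 17
e12 coeff = (-5)*(-4) - (-3)*(-5) = 20 - 15 = 5
e13 coeff = (-5)*(-4) - 5*(-5) = 20 - (-25) = 45
e23 coeff = (-3)*(-4) - 5*(-4) = 12 - (-20) = 32
uv = 17 + 5*e12 + 45*e13 + 32*e23


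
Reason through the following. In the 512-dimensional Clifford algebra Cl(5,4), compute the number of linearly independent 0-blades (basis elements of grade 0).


Number of grade-k basis blades in Cl(p,q) with n = p + q is C(n, k).
n = 5 + 4 = 9
C(9, 0) = 9! / (0! * 9!)
= 362880 / (1 * 362880)
= 1


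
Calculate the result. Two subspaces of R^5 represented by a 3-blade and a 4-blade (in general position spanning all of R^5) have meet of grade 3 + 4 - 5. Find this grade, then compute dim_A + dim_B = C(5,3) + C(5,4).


Meet grade = grade(A) + grade(B) - n
= 3 + 4 - 5 = 2
C(5,3) = 10
C(5,4) = 5
dim_A + dim_B = 10 + 5 = 15


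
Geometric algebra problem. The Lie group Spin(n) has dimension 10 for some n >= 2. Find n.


dim Spin(n) = dim so(n) = n(n-1)/2.
Solve n(n-1)/2 = 10, i.e. n^2 - n - 20 = 0.
Discriminant = 1 + 8*10 = 81
n = (1 + sqrt(81))/2 = (1 + 9)/2 = 5


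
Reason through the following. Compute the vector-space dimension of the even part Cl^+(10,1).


Even subalgebra dimension = 2^(n-1)
n = 10 + 1 = 11
2^(11 - 1) = 2^10 = 1024
Verification: sum of C(11,k) for even k = 1 + 55 + 330 + 462 + 165 + 11 = 1024
Result = 1024


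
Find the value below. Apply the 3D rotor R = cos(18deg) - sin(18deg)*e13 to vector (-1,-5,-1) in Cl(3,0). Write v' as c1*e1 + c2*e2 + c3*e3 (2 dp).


Rotor R = cos(18deg) - sin(18deg)*e13
Rotation angle theta = 2 * 18 = 36 degrees in the e13 plane (e1 -> e3).
The component perpendicular to the plane (e2) is invariant: v'_2 = v2 = -5.00
cos(36deg) = 0.8090, sin(36deg) = 0.5878
v'_1 = v1*cos(theta) - v3*sin(theta) = -1*0.8090 - (-1)*0.5878 = -0.22
v'_3 = v1*sin(theta) + v3*cos(theta) = -1*0.5878 + (-1)*0.8090 = -1.40
v' = -0.22*e1 - 5.00*e2 - 1.40*e3


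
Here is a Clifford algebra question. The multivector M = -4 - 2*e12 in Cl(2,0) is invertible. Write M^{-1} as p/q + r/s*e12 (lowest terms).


M = -4 - 2*e12, where e12^2 = -1.
Since M commutes with its reverse ~M = a - b*e12, M * ~M = a^2 - b^2*e12^2 = a^2 + b^2.
So M^{-1} = ~M / (a^2 + b^2) = (a - b*e12)/(a^2 + b^2).
a^2 + b^2 = 16 + 4 = 20
Scalar part = -4/20 = -1/5
Bivector coeff = 2/20 = 1/10
M^{-1} = -1/5 + 1/10*e12


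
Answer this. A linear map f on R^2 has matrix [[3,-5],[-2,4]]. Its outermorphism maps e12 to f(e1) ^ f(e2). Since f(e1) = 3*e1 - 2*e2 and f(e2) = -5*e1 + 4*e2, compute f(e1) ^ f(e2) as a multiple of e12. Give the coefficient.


The outermorphism of a linear map f sends e1^e2 to f(e1)^f(e2).
f(e1) = 3*e1 - 2*e2
f(e2) = -5*e1 + 4*e2
f(e1) ^ f(e2) = (3*e1 - 2*e2) ^ (-5*e1 + 4*e2)
= 3*4*e12 + (-2)*(-5)*e21
= (12 - 10)*e12
= 2*e12
Coefficient = 2


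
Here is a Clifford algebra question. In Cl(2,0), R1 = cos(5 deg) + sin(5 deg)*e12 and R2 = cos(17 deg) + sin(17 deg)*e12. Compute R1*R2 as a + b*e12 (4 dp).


Same-plane rotors commute and their half-angles add:
R1*R2 = cos(a1 + a2) + sin(a1 + a2)*e12.
a1 + a2 = 5 + 17 = 22 deg
cos(22 deg) = 0.9272
sin(22 deg) = 0.3746
R1*R2 = 0.9272 + 0.3746*e12


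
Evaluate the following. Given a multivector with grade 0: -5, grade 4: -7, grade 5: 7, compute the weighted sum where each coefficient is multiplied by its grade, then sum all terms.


Grade-weighted sum = sum of grade_k * coefficient_k
0*(-5) = 0
4*(-7) = -28
5*7 = 35
Total = 0 + (-28) + 35 = 7


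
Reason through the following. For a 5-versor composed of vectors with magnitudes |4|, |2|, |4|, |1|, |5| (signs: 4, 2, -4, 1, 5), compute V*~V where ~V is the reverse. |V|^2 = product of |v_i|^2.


Each vector v_i has |v_i|^2 = s_i^2
Squared scales: 4^2 = 16, 2^2 = 4, (-4)^2 = 16, 1^2 = 1, 5^2 = 25
|V|^2 = 16 * 4 * 16 * 1 * 25
= 25600


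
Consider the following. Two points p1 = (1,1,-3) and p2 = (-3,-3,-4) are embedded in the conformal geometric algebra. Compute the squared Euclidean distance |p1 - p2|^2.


p1 - p2 = (4, 4, 1)
|p1 - p2|^2 = 4^2 + 4^2 + 1^2
= 16 + 16 + 1
= 33


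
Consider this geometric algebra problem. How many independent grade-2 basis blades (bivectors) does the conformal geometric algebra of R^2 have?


The conformal model of R^2 uses Cl(3,1) with m = 2 + 2 = 4 generators.
Number of grade-2 blades = C(m, 2) = C(4, 2)
= 4*3/2 = 6


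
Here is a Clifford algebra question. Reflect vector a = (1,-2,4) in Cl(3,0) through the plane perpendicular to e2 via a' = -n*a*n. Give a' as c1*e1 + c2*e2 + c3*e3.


Reflection formula: a' = -n*a*n, with n = e2 (unit vector, n^2 = 1).
For reflection through hyperplane perp to e2:
The component along e2 flips sign, others stay.
a = (1, -2, 4)
a' = (1, 2, 4)
a' = 1*e1 + 2*e2 + 4*e3


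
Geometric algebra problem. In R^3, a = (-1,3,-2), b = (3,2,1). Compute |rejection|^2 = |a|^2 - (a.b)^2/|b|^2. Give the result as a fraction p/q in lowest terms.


|a|^2 = (-1)^2 + 3^2 + (-2)^2 = 14
|b|^2 = 3^2 + 2^2 + 1^2 = 14
a . b = (-1)*3 + 3*2 + (-2)*1 = 1
(a.b)^2 = 1^2 = 1
|rej|^2 = 14 - 1/14
= (196 - 1)/14
= 195/14
In lowest terms: 195/14


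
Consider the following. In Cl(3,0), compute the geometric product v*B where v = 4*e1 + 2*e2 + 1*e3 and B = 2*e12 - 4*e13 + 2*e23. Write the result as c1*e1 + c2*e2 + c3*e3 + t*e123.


vB has grade-1 (vector) and grade-3 (trivector) parts: vB = (v _| B) + (v ^ B).
Vector part <vB>_1:
  e1: -v2*b12 - v3*b13 = -(2)*(2) - (1)*(-4) = 0
  e2: v1*b12 - v3*b23 = (4)*(2) - (1)*(2) = 6
  e3: v1*b13 + v2*b23 = (4)*(-4) + (2)*(2) = -12
Trivector part <vB>_3:
  e123: v1*b23 - v2*b13 + v3*b12 = (4)*(2) - (2)*(-4) + (1)*(2) = 18
vB = 0*e1 + 6*e2 - 12*e3 + 18*e123


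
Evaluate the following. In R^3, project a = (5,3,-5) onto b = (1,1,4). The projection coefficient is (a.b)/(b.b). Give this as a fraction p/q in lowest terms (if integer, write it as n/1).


Projection coefficient = (a . b) / (b . b)
a . b = 5*1 + 3*1 + (-5)*4
= 5 + 3 + (-20) = -12
b . b = 1^2 + 1^2 + 4^2
= 1 + 1 + 16 = 18
Coefficient = -12/18
In lowest terms: -2/3


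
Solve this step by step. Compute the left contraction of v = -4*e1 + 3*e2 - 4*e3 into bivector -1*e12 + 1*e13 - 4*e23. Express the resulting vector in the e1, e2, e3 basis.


Left contraction v _| B = <vB>_1 (grade-1 part of the geometric product vB).
Using e1_|e12 = e2, e2_|e12 = -e1, e1_|e13 = e3, e3_|e13 = -e1, e2_|e23 = e3, e3_|e23 = -e2:
e1 coeff: -v2*b12 - v3*b13 = -(3)*(-1) - (-4)*(1) = 7
e2 coeff: v1*b12 - v3*b23 = (-4)*(-1) - (-4)*(-4) = -12
e3 coeff: v1*b13 + v2*b23 = (-4)*(1) + (3)*(-4) = -16
v _| B = 7*e1 - 12*e2 - 16*e3


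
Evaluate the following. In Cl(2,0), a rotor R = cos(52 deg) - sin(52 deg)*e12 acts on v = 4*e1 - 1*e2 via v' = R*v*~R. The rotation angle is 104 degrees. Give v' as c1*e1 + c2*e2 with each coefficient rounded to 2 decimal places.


Rotor R = cos(52deg) - sin(52deg)*e12
Rotation angle theta = 2 * 52 = 104 degrees
v' = R*v*~R rotates v by theta.
cos(104deg) = -0.2419, sin(104deg) = 0.9703
v'_1 = 4*cos(104deg) - (-1)*sin(104deg)
= 4*(-0.2419) - (-1)*0.9703
= 0.00
v'_2 = 4*sin(104deg) + (-1)*cos(104deg)
= 4*0.9703 + (-1)*(-0.2419)
= 4.12
v' = 0.00*e1 + 4.12*e2


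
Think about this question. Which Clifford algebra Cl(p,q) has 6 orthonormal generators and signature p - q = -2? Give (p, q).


We need p + q = 6 and p - q = -2.
Adding: 2p = 6 + (-2) = 4, so p = 2.
Then q = 6 - 2 = 4.
(p, q) = (2, 4)


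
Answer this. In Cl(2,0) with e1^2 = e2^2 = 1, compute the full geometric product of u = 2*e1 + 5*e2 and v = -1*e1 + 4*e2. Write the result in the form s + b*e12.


Expand: (2*e1 + 5*e2)(-1*e1 + 4*e2)
= 2*(-1)*e1e1 + 2*4*e1e2 + 5*(-1)*e2e1 + 5*4*e2e2
Using e1^2 = e2^2 = 1, e2e1 = -e1e2:
Scalar part s = 2*(-1) + 5*4 = -2 + 20 = 18
Bivector part b = 2*4 - 5*(-1) = 8 - (-5) = 13
uv = 18 + 13*e12


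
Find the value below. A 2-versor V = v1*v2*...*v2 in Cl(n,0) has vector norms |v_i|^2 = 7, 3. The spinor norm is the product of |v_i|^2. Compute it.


Spinor norm N(V) = |v1|^2 * |v2|^2 * ... * |v2|^2
= 7 * 3
Running product: 7, 21
N(V) = 21


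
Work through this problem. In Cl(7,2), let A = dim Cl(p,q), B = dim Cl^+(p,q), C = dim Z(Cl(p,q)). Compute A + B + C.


n = 7 + 2 = 9
Total dim = 2^9 = 512
Even subalgebra dim = 2^8 = 256
n is odd, so center dim = 2
Sum = 512 + 256 + 2 = 770


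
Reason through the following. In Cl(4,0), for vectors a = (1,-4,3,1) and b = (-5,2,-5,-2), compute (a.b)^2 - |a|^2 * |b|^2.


a . b = 1*(-5) + (-4)*2 + 3*(-5) + 1*(-2)
= -5 + (-8) + (-15) + (-2) = -30
|a|^2 = 1^2 + (-4)^2 + 3^2 + 1^2 = 27
|b|^2 = (-5)^2 + 2^2 + (-5)^2 + (-2)^2 = 58
(a.b)^2 = (-30)^2 = 900
|a|^2 * |b|^2 = 27 * 58 = 1566
Result = 900 - 1566 = -666


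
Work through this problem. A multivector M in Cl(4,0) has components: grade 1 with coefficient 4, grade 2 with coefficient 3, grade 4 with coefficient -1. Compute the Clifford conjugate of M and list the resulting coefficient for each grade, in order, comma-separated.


Clifford conjugate sign for grade k: (-1)^(k(k+1)/2)
Grade 1: (-1)^(1*2/2) = (-1)^1 = -1, coeff 4 -> -4
Grade 2: (-1)^(2*3/2) = (-1)^3 = -1, coeff 3 -> -3
Grade 4: (-1)^(4*5/2) = (-1)^10 = 1, coeff -1 -> -1
Conjugated coefficients: -4, -3, -1


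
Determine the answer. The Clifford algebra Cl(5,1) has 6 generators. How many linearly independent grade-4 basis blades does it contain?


Number of grade-k basis blades in Cl(p,q) with n = p + q is C(n, k).
n = 5 + 1 = 6
C(6, 4) = 6! / (4! * 2!)
= 720 / (24 * 2)
= 15


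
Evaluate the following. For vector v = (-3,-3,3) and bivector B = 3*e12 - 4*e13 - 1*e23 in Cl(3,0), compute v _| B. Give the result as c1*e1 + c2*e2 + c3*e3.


Left contraction v _| B = <vB>_1 (grade-1 part of the geometric product vB).
Using e1_|e12 = e2, e2_|e12 = -e1, e1_|e13 = e3, e3_|e13 = -e1, e2_|e23 = e3, e3_|e23 = -e2:
e1 coeff: -v2*b12 - v3*b13 = -(-3)*(3) - (3)*(-4) = 21
e2 coeff: v1*b12 - v3*b23 = (-3)*(3) - (3)*(-1) = -6
e3 coeff: v1*b13 + v2*b23 = (-3)*(-4) + (-3)*(-1) = 15
v _| B = 21*e1 - 6*e2 + 15*e3


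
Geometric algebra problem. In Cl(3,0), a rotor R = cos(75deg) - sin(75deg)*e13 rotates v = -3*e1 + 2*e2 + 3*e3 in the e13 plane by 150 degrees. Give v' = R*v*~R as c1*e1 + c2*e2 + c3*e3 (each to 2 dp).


Rotor R = cos(75deg) - sin(75deg)*e13
Rotation angle theta = 2 * 75 = 150 degrees in the e13 plane (e1 -> e3).
The component perpendicular to the plane (e2) is invariant: v'_2 = v2 = 2.00
cos(150deg) = -0.8660, sin(150deg) = 0.5000
v'_1 = v1*cos(theta) - v3*sin(theta) = -3*(-0.8660) - 3*0.5000 = 1.10
v'_3 = v1*sin(theta) + v3*cos(theta) = -3*0.5000 + 3*(-0.8660) = -4.10
v' = 1.10*e1 + 2.00*e2 - 4.10*e3


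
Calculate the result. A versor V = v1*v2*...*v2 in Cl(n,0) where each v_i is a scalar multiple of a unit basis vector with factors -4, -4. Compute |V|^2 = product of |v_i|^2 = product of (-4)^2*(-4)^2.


Each vector v_i has |v_i|^2 = s_i^2
Squared scales: (-4)^2 = 16, (-4)^2 = 16
|V|^2 = 16 * 16
= 256


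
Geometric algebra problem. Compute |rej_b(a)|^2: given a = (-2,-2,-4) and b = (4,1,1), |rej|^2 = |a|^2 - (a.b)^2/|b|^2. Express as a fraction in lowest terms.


|a|^2 = (-2)^2 + (-2)^2 + (-4)^2 = 24
|b|^2 = 4^2 + 1^2 + 1^2 = 18
a . b = (-2)*4 + (-2)*1 + (-4)*1 = -14
(a.b)^2 = (-14)^2 = 196
|rej|^2 = 24 - 196/18
= (432 - 196)/18
= 236/18
In lowest terms: 118/9


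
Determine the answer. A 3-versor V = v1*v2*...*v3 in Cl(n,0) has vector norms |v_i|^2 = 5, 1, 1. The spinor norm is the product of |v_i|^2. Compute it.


Spinor norm N(V) = |v1|^2 * |v2|^2 * ... * |v3|^2
= 5 * 1 * 1
Running product: 5, 5, 5
N(V) = 5


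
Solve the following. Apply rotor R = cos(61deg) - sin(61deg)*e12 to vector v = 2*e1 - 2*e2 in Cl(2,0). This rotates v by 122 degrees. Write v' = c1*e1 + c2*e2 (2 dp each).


Rotor R = cos(61deg) - sin(61deg)*e12
Rotation angle theta = 2 * 61 = 122 degrees
v' = R*v*~R rotates v by theta.
cos(122deg) = -0.5299, sin(122deg) = 0.8480
v'_1 = 2*cos(122deg) - (-2)*sin(122deg)
= 2*(-0.5299) - (-2)*0.8480
= 0.64
v'_2 = 2*sin(122deg) + (-2)*cos(122deg)
= 2*0.8480 + (-2)*(-0.5299)
= 2.76
v' = 0.64*e1 + 2.76*e2


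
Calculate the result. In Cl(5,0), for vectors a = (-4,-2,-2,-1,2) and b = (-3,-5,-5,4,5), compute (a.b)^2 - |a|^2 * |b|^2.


a . b = (-4)*(-3) + (-2)*(-5) + (-2)*(-5) + (-1)*4 + 2*5
= 12 + 10 + 10 + (-4) + 10 = 38
|a|^2 = (-4)^2 + (-2)^2 + (-2)^2 + (-1)^2 + 2^2 = 29
|b|^2 = (-3)^2 + (-5)^2 + (-5)^2 + 4^2 + 5^2 = 100
(a.b)^2 = 38^2 = 1444
|a|^2 * |b|^2 = 29 * 100 = 2900
Result = 1444 - 2900 = -1456


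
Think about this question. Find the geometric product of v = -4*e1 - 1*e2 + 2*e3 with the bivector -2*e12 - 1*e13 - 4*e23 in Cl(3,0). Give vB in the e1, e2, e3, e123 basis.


vB has grade-1 (vector) and grade-3 (trivector) parts: vB = (v _| B) + (v ^ B).
Vector part <vB>_1:
  e1: -v2*b12 - v3*b13 = -(-1)*(-2) - (2)*(-1) = 0
  e2: v1*b12 - v3*b23 = (-4)*(-2) - (2)*(-4) = 16
  e3: v1*b13 + v2*b23 = (-4)*(-1) + (-1)*(-4) = 8
Trivector part <vB>_3:
  e123: v1*b23 - v2*b13 + v3*b12 = (-4)*(-4) - (-1)*(-1) + (2)*(-2) = 11
vB = 0*e1 + 16*e2 + 8*e3 + 11*e123


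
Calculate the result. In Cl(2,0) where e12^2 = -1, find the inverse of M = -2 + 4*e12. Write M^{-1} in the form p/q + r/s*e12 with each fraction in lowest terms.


M = -2 + 4*e12, where e12^2 = -1.
Since M commutes with its reverse ~M = a - b*e12, M * ~M = a^2 - b^2*e12^2 = a^2 + b^2.
So M^{-1} = ~M / (a^2 + b^2) = (a - b*e12)/(a^2 + b^2).
a^2 + b^2 = 4 + 16 = 20
Scalar part = -2/20 = -1/10
Bivector coeff = -4/20 = -1/5
M^{-1} = -1/10 - 1/5*e12


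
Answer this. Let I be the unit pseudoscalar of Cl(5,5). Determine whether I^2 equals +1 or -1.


The pseudoscalar I = e1...e_n (product of all n generators) of Cl(p,q) satisfies I^2 = (-1)^(q + n(n-1)/2).
p = 5, q = 5, n = p + q = 10
n(n-1)/2 = 10 * 9 / 2 = 45
Exponent = q + n(n-1)/2 = 5 + 45 = 50
I^2 = (-1)^50 = +1


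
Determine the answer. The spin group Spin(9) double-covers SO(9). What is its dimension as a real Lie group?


Spin(n) double-covers SO(n); both have Lie algebra so(n) of dimension n(n-1)/2.
n = 9
n(n-1) = 9 * 8 = 72
dim Spin(9) = 72/2 = 36


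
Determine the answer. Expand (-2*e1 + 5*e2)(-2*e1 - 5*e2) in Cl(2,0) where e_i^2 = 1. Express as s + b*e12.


Expand: (-2*e1 + 5*e2)(-2*e1 - 5*e2)
= (-2)*(-2)*e1e1 + (-2)*(-5)*e1e2 + 5*(-2)*e2e1 + 5*(-5)*e2e2
Using e1^2 = e2^2 = 1, e2e1 = -e1e2:
Scalar part s = (-2)*(-2) + 5*(-5) = 4 + (-25) = -21
Bivector part b = (-2)*(-5) - 5*(-2) = 10 - (-10) = 20
uv = -21 + 20*e12


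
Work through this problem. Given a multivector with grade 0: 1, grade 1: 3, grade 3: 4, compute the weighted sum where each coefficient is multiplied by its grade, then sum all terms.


Grade-weighted sum = sum of grade_k * coefficient_k
0*1 = 0
1*3 = 3
3*4 = 12
Total = 0 + 3 + 12 = 15


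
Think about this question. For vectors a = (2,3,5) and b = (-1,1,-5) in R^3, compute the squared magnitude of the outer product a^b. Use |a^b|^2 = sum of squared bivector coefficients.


a wedge b = (a1*b2 - a2*b1)*e12 + (a1*b3 - a3*b1)*e13 + (a2*b3 - a3*b2)*e23
e12 coeff: 2*1 - 3*(-1) = 2 - (-3) = 5
e13 coeff: 2*(-5) - 5*(-1) = -10 - (-5) = -5
e23 coeff: 3*(-5) - 5*1 = -15 - 5 = -20
|a wedge b|^2 = 5^2 + (-5)^2 + (-20)^2
= 25 + 25 + 400
= 450


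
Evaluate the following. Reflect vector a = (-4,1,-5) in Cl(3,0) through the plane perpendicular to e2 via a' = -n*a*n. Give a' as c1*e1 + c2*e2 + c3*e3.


Reflection formula: a' = -n*a*n, with n = e2 (unit vector, n^2 = 1).
For reflection through hyperplane perp to e2:
The component along e2 flips sign, others stay.
a = (-4, 1, -5)
a' = (-4, -1, -5)
a' = -4*e1 - 1*e2 - 5*e3


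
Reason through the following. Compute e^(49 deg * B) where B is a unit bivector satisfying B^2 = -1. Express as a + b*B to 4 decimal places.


For a unit bivector B with B^2 = -1, the exponential series gives
e^(theta*B) = cos(theta) + sin(theta)*B (the GA analogue of Euler's formula).
theta = 49 degrees = 0.855211 rad
cos(49 deg) = 0.6561
sin(49 deg) = 0.7547
exp(theta*B) = 0.6561 + 0.7547*B


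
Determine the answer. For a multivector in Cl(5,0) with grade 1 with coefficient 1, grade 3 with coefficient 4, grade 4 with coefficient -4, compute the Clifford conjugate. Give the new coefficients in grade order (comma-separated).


Clifford conjugate sign for grade k: (-1)^(k(k+1)/2)
Grade 1: (-1)^(1*2/2) = (-1)^1 = -1, coeff 1 -> -1
Grade 3: (-1)^(3*4/2) = (-1)^6 = 1, coeff 4 -> 4
Grade 4: (-1)^(4*5/2) = (-1)^10 = 1, coeff -4 -> -4
Conjugated coefficients: -1, 4, -4


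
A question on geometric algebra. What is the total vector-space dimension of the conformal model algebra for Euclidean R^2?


The conformal model of R^2 uses Cl(3,1): the 2 Euclidean generators plus two extra orthogonal generators e+ (e+^2 = +1) and e- (e-^2 = -1), from which the null vectors e0, einf are built.
Number of generators m = 2 + 2 = 4.
dim Cl(p,q) = 2^m = 2^4 = 16


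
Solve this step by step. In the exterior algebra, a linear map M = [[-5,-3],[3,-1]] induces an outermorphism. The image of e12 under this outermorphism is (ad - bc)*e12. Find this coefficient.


The outermorphism of a linear map f sends e1^e2 to f(e1)^f(e2).
f(e1) = -5*e1 + 3*e2
f(e2) = -3*e1 - 1*e2
f(e1) ^ f(e2) = (-5*e1 + 3*e2) ^ (-3*e1 - 1*e2)
= (-5)*(-1)*e12 + 3*(-3)*e21
= (5 - (-9))*e12
= 14*e12
Coefficient = 14


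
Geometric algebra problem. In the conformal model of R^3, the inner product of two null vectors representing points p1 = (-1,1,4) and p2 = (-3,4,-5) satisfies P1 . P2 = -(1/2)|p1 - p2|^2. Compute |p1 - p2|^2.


p1 - p2 = (2, -3, 9)
|p1 - p2|^2 = 2^2 + (-3)^2 + 9^2
= 4 + 9 + 81
= 94


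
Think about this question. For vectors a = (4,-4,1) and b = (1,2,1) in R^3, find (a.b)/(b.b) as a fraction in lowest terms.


Projection coefficient = (a . b) / (b . b)
a . b = 4*1 + (-4)*2 + 1*1
= 4 + (-8) + 1 = -3
b . b = 1^2 + 2^2 + 1^2
= 1 + 4 + 1 = 6
Coefficient = -3/6
In lowest terms: -1/2


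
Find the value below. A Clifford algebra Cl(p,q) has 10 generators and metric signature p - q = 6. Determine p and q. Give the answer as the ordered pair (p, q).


We need p + q = 10 and p - q = 6.
Adding: 2p = 10 + 6 = 16, so p = 8.
Then q = 10 - 8 = 2.
(p, q) = (8, 2)


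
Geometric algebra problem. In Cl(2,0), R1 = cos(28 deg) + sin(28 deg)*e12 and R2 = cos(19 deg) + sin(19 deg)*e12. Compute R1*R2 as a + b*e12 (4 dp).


Same-plane rotors commute and their half-angles add:
R1*R2 = cos(a1 + a2) + sin(a1 + a2)*e12.
a1 + a2 = 28 + 19 = 47 deg
cos(47 deg) = 0.6820
sin(47 deg) = 0.7314
R1*R2 = 0.6820 + 0.7314*e12


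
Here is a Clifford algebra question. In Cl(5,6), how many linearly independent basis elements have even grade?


Even subalgebra dimension = 2^(n-1)
n = 5 + 6 = 11
2^(11 - 1) = 2^10 = 1024
Verification: sum of C(11,k) for even k = 1 + 55 + 330 + 462 + 165 + 11 = 1024
Result = 1024


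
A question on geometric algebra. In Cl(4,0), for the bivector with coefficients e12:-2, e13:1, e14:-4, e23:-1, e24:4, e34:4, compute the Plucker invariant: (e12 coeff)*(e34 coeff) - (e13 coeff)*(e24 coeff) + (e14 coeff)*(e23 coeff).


Plucker relation: af - be + cd
a*f = (-2)*4 = -8
b*e = 1*4 = 4
c*d = (-4)*(-1) = 4
af - be + cd = -8 - 4 + 4
= -8


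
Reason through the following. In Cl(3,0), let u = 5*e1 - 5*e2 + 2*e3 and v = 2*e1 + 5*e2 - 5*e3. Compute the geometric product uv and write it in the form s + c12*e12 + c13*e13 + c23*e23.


In Cl(3,0): e_i^2 = 1, e_ie_j = -e_je_i for i != j.
Scalar part = u . v = 5*2 + (-5)*5 + 2*(-5)
= 10 + (-25) + (-10) = -25
e12 coeff = 5*5 - (-5)*2 = 25 - (-10) = 35
e13 coeff = 5*(-5) - 2*2 = -25 - 4 = -29
e23 coeff = (-5)*(-5) - 2*5 = 25 - 10 = 15
uv = -25 + 35*e12 - 29*e13 + 15*e23


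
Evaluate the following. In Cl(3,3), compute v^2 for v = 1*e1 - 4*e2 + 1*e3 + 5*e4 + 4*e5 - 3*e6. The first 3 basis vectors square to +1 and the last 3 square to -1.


v^2 = sum of c_i^2 * e_i^2
Positive signature terms (e_i^2 = +1): 1^2 + (-4)^2 + 1^2 = 18
Negative signature terms (e_j^2 = -1): 5^2 + 4^2 + (-3)^2 = 50
v^2 = 18 - 50 = -32


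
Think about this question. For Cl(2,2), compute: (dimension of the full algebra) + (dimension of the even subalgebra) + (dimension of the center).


n = 2 + 2 = 4
Total dim = 2^4 = 16
Even subalgebra dim = 2^3 = 8
n is even, so center dim = 1
Sum = 16 + 8 + 1 = 25


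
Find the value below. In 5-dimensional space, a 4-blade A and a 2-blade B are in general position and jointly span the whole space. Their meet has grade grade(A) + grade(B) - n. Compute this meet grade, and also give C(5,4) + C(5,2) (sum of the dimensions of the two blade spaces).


Meet grade = grade(A) + grade(B) - n
= 4 + 2 - 5 = 1
C(5,4) = 5
C(5,2) = 10
dim_A + dim_B = 5 + 10 = 15


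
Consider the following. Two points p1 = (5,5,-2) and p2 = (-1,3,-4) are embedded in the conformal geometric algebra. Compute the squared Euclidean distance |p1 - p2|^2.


p1 - p2 = (6, 2, 2)
|p1 - p2|^2 = 6^2 + 2^2 + 2^2
= 36 + 4 + 4
= 44


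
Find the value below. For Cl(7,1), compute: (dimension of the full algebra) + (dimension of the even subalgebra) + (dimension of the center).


n = 7 + 1 = 8
Total dim = 2^8 = 256
Even subalgebra dim = 2^7 = 128
n is even, so center dim = 1
Sum = 256 + 128 + 1 = 385


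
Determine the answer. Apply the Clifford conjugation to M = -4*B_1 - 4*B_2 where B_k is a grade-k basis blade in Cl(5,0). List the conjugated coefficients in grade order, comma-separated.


Clifford conjugate sign for grade k: (-1)^(k(k+1)/2)
Grade 1: (-1)^(1*2/2) = (-1)^1 = -1, coeff -4 -> 4
Grade 2: (-1)^(2*3/2) = (-1)^3 = -1, coeff -4 -> 4
Conjugated coefficients: 4, 4


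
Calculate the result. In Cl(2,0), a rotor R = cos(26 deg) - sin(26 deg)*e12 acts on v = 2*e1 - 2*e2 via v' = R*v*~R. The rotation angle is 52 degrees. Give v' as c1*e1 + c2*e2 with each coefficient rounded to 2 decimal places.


Rotor R = cos(26deg) - sin(26deg)*e12
Rotation angle theta = 2 * 26 = 52 degrees
v' = R*v*~R rotates v by theta.
cos(52deg) = 0.6157, sin(52deg) = 0.7880
v'_1 = 2*cos(52deg) - (-2)*sin(52deg)
= 2*0.6157 - (-2)*0.7880
= 2.81
v'_2 = 2*sin(52deg) + (-2)*cos(52deg)
= 2*0.7880 + (-2)*0.6157
= 0.34
v' = 2.81*e1 + 0.34*e2


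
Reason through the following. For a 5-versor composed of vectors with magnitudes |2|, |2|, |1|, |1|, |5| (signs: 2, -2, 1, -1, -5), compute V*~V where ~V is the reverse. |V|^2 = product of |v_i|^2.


Each vector v_i has |v_i|^2 = s_i^2
Squared scales: 2^2 = 4, (-2)^2 = 4, 1^2 = 1, (-1)^2 = 1, (-5)^2 = 25
|V|^2 = 4 * 4 * 1 * 1 * 25
= 400


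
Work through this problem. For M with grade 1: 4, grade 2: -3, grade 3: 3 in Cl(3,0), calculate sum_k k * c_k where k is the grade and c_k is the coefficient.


Grade-weighted sum = sum of grade_k * coefficient_k
1*4 = 4
2*(-3) = -6
3*3 = 9
Total = 4 + (-6) + 9 = 7


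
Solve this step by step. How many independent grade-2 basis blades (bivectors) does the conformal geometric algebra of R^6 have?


The conformal model of R^6 uses Cl(7,1) with m = 6 + 2 = 8 generators.
Number of grade-2 blades = C(m, 2) = C(8, 2)
= 8*7/2 = 28


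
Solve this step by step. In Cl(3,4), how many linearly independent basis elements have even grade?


Even subalgebra dimension = 2^(n-1)
n = 3 + 4 = 7
2^(7 - 1) = 2^6 = 64
Verification: sum of C(7,k) for even k = 1 + 21 + 35 + 7 = 64
Result = 64


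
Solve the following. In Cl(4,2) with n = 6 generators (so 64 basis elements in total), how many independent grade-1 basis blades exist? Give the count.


Number of grade-k basis blades in Cl(p,q) with n = p + q is C(n, k).
n = 4 + 2 = 6
C(6, 1) = 6! / (1! * 5!)
= 720 / (1 * 120)
= 6


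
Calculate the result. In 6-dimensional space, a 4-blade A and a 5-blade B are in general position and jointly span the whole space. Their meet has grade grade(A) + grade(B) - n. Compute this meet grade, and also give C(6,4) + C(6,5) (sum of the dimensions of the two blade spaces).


Meet grade = grade(A) + grade(B) - n
= 4 + 5 - 6 = 3
C(6,4) = 15
C(6,5) = 6
dim_A + dim_B = 15 + 6 = 21


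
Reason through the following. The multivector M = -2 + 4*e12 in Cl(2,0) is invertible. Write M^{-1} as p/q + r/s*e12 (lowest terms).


M = -2 + 4*e12, where e12^2 = -1.
Since M commutes with its reverse ~M = a - b*e12, M * ~M = a^2 - b^2*e12^2 = a^2 + b^2.
So M^{-1} = ~M / (a^2 + b^2) = (a - b*e12)/(a^2 + b^2).
a^2 + b^2 = 4 + 16 = 20
Scalar part = -2/20 = -1/10
Bivector coeff = -4/20 = -1/5
M^{-1} = -1/10 - 1/5*e12


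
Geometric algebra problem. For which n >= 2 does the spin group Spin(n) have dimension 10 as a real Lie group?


dim Spin(n) = dim so(n) = n(n-1)/2.
Solve n(n-1)/2 = 10, i.e. n^2 - n - 20 = 0.
Discriminant = 1 + 8*10 = 81
n = (1 + sqrt(81))/2 = (1 + 9)/2 = 5


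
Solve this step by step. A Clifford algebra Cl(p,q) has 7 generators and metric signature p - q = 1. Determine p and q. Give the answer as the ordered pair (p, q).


We need p + q = 7 and p - q = 1.
Adding: 2p = 7 + 1 = 8, so p = 4.
Then q = 7 - 4 = 3.
(p, q) = (4, 3)


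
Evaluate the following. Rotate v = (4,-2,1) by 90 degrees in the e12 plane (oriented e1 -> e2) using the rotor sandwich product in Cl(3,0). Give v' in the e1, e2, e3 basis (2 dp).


Rotor R = cos(45deg) - sin(45deg)*e12
Rotation angle theta = 2 * 45 = 90 degrees in the e12 plane (e1 -> e2).
The component perpendicular to the plane (e3) is invariant: v'_3 = v3 = 1.00
cos(90deg) = 0.0000, sin(90deg) = 1.0000
v'_1 = v1*cos(theta) - v2*sin(theta) = 4*0.0000 - (-2)*1.0000 = 2.00
v'_2 = v1*sin(theta) + v2*cos(theta) = 4*1.0000 + (-2)*0.0000 = 4.00
v' = 2.00*e1 + 4.00*e2 + 1.00*e3


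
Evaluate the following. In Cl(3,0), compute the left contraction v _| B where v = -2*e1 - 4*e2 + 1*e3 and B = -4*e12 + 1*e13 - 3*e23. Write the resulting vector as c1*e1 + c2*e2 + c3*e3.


Left contraction v _| B = <vB>_1 (grade-1 part of the geometric product vB).
Using e1_|e12 = e2, e2_|e12 = -e1, e1_|e13 = e3, e3_|e13 = -e1, e2_|e23 = e3, e3_|e23 = -e2:
e1 coeff: -v2*b12 - v3*b13 = -(-4)*(-4) - (1)*(1) = -17
e2 coeff: v1*b12 - v3*b23 = (-2)*(-4) - (1)*(-3) = 11
e3 coeff: v1*b13 + v2*b23 = (-2)*(1) + (-4)*(-3) = 10
v _| B = -17*e1 + 11*e2 + 10*e3


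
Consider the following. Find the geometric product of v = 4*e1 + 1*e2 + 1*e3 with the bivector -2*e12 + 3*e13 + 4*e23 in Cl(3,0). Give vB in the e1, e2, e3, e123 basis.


vB has grade-1 (vector) and grade-3 (trivector) parts: vB = (v _| B) + (v ^ B).
Vector part <vB>_1:
  e1: -v2*b12 - v3*b13 = -(1)*(-2) - (1)*(3) = -1
  e2: v1*b12 - v3*b23 = (4)*(-2) - (1)*(4) = -12
  e3: v1*b13 + v2*b23 = (4)*(3) + (1)*(4) = 16
Trivector part <vB>_3:
  e123: v1*b23 - v2*b13 + v3*b12 = (4)*(4) - (1)*(3) + (1)*(-2) = 11
vB = -1*e1 - 12*e2 + 16*e3 + 11*e123
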